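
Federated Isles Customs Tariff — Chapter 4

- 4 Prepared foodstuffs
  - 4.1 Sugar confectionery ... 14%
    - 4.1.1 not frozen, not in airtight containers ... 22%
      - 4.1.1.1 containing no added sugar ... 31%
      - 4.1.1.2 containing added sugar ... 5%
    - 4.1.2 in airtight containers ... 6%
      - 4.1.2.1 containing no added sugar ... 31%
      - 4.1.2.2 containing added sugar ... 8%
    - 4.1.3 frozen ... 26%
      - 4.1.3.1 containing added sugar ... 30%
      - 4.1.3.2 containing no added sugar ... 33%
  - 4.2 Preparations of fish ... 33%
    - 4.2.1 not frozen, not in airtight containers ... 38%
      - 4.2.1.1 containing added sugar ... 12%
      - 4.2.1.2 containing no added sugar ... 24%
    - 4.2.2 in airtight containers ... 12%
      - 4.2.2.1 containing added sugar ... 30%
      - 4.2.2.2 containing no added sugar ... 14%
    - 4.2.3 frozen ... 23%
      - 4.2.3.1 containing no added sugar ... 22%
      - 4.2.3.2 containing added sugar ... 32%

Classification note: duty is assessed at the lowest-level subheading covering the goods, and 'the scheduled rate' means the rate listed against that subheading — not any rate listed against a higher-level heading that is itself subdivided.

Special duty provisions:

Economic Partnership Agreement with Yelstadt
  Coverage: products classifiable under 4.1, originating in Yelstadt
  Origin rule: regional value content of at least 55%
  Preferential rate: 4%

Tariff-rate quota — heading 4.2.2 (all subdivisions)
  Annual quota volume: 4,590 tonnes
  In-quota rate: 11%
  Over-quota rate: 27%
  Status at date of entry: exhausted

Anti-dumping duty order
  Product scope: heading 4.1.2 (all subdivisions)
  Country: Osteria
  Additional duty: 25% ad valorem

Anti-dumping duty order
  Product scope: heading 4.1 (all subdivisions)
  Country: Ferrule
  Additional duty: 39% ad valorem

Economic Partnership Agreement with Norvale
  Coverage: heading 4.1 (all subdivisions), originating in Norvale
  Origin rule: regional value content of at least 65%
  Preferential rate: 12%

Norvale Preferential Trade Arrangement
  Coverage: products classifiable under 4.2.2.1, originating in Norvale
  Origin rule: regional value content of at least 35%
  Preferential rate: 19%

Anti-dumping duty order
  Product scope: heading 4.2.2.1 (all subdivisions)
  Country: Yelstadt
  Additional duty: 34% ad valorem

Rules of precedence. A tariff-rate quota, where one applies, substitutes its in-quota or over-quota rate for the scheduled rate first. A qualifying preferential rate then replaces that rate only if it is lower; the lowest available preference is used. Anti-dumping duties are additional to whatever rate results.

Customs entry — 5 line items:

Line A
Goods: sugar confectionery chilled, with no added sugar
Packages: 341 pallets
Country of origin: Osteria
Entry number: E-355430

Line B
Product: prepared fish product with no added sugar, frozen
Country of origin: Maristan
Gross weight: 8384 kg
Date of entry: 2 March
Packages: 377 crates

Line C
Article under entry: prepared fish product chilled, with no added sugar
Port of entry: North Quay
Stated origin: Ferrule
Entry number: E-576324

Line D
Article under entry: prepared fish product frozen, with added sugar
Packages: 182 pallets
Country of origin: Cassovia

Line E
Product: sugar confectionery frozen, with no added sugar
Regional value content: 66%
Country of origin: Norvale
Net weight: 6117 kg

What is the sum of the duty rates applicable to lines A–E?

Line A: sugar confectionery → 4.1; chilled → 4.1.1; with no added sugar → 4.1.1.1. Scheduled 31%. No special measure applies. → 31%.
Line B: prepared fish product → 4.2; frozen → 4.2.3; with no added sugar → 4.2.3.1. Scheduled 22%. No special measure applies. → 22%.
Line C: prepared fish product → 4.2; chilled → 4.2.1; with no added sugar → 4.2.1.2. Scheduled 24%. No special measure applies. → 24%.
Line D: prepared fish product → 4.2; frozen → 4.2.3; with added sugar → 4.2.3.2. Scheduled 32%. No special measure applies. → 32%.
Line E: sugar confectionery → 4.1; frozen → 4.1.3; with no added sugar → 4.1.3.2. Scheduled 33%. Norvale agreement on 4.1: RVC ≥ 65% → 12% available; Norvale agreement on 4.2.2.1: 4.1.3.2 not covered; preferential 12%. → 12%.
Sum: 31% + 22% + 24% + 32% + 12% = 121%.

121%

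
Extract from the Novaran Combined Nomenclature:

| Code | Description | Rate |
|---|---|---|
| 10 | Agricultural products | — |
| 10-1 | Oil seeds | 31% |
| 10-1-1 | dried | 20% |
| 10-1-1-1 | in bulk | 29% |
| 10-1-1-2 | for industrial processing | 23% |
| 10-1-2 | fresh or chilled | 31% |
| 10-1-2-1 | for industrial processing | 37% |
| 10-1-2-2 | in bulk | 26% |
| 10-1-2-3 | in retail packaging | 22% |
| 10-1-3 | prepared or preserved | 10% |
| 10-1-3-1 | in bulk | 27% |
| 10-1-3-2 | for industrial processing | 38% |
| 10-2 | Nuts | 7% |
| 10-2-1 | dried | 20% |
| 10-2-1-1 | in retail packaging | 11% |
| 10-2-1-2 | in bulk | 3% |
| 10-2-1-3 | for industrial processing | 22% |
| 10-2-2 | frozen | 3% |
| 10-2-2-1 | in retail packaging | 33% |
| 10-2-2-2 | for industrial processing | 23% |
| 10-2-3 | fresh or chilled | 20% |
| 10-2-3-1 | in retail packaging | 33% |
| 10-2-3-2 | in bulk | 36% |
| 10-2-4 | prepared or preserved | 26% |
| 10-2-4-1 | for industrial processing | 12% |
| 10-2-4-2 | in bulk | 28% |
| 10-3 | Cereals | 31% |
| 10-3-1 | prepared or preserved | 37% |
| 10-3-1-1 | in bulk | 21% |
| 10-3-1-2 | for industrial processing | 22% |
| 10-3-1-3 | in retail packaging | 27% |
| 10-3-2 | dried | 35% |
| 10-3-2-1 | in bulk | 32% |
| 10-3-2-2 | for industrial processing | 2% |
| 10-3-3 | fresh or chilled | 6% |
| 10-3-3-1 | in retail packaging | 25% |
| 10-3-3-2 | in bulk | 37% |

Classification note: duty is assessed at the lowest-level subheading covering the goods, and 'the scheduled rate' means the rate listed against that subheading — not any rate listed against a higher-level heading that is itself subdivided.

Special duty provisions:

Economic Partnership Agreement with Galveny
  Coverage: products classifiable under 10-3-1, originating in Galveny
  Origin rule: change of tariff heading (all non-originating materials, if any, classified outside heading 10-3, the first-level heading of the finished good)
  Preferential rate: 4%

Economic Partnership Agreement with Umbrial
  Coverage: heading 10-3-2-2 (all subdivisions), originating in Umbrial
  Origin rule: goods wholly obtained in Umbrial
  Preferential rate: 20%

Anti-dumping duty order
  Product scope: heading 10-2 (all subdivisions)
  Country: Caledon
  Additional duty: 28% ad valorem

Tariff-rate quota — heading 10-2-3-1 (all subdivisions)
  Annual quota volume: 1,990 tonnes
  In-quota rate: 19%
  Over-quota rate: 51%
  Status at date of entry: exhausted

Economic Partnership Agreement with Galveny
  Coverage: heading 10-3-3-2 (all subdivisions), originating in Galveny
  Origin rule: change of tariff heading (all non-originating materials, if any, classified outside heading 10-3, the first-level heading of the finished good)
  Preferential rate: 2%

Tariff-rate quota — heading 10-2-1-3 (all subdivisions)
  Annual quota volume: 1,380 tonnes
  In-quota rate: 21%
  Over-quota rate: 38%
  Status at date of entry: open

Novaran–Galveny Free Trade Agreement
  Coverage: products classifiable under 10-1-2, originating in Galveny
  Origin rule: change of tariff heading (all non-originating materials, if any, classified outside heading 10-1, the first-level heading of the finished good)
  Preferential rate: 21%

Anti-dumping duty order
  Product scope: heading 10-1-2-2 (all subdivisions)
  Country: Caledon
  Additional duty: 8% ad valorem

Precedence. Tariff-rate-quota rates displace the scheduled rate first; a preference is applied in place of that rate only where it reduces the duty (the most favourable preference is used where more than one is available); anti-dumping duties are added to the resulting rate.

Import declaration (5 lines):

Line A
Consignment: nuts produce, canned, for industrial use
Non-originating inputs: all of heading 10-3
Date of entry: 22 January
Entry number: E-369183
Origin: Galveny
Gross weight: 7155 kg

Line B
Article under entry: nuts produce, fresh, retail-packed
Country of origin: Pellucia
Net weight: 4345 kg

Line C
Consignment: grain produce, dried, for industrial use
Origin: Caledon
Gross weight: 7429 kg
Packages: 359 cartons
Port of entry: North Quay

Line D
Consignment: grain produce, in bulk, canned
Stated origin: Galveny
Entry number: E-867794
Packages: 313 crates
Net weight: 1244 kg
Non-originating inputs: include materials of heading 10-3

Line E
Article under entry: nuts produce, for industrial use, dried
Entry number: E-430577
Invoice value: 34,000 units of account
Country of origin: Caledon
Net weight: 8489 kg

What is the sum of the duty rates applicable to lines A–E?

Line A: nuts → 10-2; canned → 10-2-4; for industrial use → 10-2-4-1. Scheduled 12%. Galveny agreement on 10-3-1: 10-2-4-1 not covered; Galveny agreement on 10-3-3-2: 10-2-4-1 not covered; Galveny agreement on 10-1-2: 10-2-4-1 not covered. → 12%.
Line B: nuts → 10-2; fresh → 10-2-3; retail-packed → 10-2-3-1. Scheduled 33%. quota on 10-2-3-1 exhausted → over-quota 51%. → 51%.
Line C: grain → 10-3; dried → 10-3-2; for industrial use → 10-3-2-2. Scheduled 2%. No special measure applies. → 2%.
Line D: grain → 10-3; canned → 10-3-1; in bulk → 10-3-1-1. Scheduled 21%. Galveny agreement on 10-3-1: CTH not met; Galveny agreement on 10-3-3-2: 10-3-1-1 not covered; Galveny agreement on 10-1-2: 10-3-1-1 not covered. → 21%.
Line E: nuts → 10-2; dried → 10-2-1; for industrial use → 10-2-1-3. Scheduled 22%. quota on 10-2-1-3 open → in-quota 21%; anti-dumping (Caledon, 10-2): +28%; total 21% + 28% = 49%. → 49%.
Sum: 12% + 51% + 2% + 21% + 49% = 135%.

135%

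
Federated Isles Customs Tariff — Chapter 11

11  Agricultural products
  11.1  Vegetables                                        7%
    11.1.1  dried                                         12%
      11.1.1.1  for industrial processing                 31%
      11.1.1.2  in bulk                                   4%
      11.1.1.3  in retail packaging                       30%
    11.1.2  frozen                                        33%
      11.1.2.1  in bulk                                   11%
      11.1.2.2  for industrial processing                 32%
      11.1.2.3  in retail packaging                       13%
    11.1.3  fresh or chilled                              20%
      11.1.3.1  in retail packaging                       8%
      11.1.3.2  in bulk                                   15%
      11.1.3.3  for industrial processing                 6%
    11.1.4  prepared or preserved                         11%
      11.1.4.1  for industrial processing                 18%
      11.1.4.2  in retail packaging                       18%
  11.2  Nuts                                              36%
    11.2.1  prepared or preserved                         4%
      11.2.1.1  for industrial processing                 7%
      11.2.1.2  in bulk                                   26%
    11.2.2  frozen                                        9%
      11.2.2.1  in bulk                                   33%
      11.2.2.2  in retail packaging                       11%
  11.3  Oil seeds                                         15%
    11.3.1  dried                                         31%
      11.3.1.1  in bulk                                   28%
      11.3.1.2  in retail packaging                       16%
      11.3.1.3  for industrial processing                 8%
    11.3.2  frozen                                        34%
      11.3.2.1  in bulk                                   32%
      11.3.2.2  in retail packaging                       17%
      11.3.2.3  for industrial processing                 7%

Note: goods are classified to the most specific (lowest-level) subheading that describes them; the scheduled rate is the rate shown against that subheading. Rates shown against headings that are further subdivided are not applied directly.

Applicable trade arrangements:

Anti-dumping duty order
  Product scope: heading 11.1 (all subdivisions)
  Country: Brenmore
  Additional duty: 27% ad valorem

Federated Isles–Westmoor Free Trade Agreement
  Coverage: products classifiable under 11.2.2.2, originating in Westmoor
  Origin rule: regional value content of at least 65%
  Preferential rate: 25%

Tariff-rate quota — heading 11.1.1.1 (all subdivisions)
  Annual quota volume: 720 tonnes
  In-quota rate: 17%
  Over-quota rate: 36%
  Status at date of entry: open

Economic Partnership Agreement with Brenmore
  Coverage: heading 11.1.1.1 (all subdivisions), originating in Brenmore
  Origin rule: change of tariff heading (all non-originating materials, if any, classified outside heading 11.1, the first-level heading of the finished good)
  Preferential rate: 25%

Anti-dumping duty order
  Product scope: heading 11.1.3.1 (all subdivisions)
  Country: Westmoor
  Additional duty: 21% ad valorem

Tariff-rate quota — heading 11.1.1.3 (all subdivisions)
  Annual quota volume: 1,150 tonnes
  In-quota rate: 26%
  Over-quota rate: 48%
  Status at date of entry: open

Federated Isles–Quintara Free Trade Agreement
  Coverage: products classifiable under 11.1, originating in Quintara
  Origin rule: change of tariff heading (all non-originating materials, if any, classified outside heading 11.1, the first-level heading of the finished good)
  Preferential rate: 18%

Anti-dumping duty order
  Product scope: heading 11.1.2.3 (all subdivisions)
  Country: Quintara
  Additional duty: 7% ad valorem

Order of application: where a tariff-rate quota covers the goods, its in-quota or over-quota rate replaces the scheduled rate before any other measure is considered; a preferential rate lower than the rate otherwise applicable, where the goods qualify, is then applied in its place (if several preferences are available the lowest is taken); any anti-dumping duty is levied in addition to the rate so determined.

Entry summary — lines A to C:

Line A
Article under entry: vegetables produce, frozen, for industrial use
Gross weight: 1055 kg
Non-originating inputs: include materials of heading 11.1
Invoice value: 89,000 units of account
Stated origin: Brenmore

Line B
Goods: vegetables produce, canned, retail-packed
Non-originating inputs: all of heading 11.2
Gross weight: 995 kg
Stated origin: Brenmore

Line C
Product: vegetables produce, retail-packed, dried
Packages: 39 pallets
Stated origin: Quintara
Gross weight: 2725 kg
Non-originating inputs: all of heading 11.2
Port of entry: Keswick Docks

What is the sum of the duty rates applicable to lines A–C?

Line A: vegetables → 11.1; frozen → 11.1.2; for industrial use → 11.1.2.2. Scheduled 32%. Brenmore agreement on 11.1.1.1: 11.1.2.2 not covered; anti-dumping (Brenmore, 11.1): +27%; total 32% + 27% = 59%. → 59%.
Line B: vegetables → 11.1; canned → 11.1.4; retail-packed → 11.1.4.2. Scheduled 18%. Brenmore agreement on 11.1.1.1: 11.1.4.2 not covered; anti-dumping (Brenmore, 11.1): +27%; total 18% + 27% = 45%. → 45%.
Line C: vegetables → 11.1; dried → 11.1.1; retail-packed → 11.1.1.3. Scheduled 30%. quota on 11.1.1.3 open → in-quota 26%; Quintara agreement on 11.1: CTH met → 18% available; preferential 18%. → 18%.
Sum: 59% + 45% + 18% = 122%.

122%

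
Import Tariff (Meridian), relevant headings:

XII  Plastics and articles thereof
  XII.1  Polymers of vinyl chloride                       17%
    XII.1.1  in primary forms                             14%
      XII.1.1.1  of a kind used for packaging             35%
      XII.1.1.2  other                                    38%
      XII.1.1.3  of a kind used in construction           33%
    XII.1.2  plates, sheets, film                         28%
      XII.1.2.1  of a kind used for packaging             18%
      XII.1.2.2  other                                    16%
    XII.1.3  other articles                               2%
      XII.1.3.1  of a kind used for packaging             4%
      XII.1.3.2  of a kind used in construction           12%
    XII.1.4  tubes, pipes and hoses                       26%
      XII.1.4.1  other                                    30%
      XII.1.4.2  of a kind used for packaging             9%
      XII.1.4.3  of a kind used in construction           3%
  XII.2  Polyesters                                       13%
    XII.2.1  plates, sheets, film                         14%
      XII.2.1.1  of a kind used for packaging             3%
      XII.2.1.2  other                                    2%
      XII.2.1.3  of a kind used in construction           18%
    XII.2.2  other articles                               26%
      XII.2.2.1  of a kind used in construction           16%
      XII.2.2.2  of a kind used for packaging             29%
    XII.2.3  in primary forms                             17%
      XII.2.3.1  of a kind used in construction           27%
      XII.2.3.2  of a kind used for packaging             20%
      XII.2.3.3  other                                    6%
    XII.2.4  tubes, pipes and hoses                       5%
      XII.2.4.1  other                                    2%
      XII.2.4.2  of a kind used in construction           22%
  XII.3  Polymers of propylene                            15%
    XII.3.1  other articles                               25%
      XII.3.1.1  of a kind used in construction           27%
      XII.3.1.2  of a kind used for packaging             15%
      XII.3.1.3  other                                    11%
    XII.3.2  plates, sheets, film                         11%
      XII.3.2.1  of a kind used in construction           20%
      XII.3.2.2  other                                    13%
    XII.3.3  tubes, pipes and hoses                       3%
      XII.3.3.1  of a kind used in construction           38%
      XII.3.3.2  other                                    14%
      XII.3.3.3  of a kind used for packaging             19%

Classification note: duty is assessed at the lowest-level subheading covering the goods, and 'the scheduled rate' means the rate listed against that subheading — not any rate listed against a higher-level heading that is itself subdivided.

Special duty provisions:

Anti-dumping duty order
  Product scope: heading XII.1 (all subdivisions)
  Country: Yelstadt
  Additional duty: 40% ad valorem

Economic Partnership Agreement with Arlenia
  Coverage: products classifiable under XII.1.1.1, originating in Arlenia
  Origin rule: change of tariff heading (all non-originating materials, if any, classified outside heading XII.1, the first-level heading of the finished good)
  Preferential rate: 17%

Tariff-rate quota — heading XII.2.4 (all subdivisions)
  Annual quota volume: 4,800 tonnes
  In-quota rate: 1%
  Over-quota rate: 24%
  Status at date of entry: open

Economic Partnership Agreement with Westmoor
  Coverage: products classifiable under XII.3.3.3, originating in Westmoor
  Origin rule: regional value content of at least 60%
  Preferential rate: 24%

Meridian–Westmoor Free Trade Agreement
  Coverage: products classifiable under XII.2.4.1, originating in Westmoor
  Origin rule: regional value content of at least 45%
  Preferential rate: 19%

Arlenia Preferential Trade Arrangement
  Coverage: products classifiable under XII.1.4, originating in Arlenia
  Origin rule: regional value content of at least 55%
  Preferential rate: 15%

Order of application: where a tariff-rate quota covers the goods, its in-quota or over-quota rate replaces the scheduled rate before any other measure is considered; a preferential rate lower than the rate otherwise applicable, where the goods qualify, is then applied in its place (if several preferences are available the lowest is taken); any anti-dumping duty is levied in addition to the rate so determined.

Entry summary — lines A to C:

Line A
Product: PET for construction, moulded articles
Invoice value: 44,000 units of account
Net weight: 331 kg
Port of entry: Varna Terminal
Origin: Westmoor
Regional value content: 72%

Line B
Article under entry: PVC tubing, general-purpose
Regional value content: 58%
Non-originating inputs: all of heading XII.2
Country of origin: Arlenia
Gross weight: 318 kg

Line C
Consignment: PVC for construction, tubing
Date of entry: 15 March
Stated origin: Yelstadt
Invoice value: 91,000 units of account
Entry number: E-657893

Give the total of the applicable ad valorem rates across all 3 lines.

Line A: PET → XII.2; moulded articles → XII.2.2; for construction → XII.2.2.1. Scheduled 16%. Westmoor agreement on XII.3.3.3: XII.2.2.1 not covered; Westmoor agreement on XII.2.4.1: XII.2.2.1 not covered. → 16%.
Line B: PVC → XII.1; tubing → XII.1.4; general-purpose → XII.1.4.1. Scheduled 30%. Arlenia agreement on XII.1.1.1: XII.1.4.1 not covered; Arlenia agreement on XII.1.4: RVC ≥ 55% → 15% available; preferential 15%. → 15%.
Line C: PVC → XII.1; tubing → XII.1.4; for construction → XII.1.4.3. Scheduled 3%. anti-dumping (Yelstadt, XII.1): +40%; total 3% + 40% = 43%. → 43%.
Sum: 16% + 15% + 43% = 74%.

74%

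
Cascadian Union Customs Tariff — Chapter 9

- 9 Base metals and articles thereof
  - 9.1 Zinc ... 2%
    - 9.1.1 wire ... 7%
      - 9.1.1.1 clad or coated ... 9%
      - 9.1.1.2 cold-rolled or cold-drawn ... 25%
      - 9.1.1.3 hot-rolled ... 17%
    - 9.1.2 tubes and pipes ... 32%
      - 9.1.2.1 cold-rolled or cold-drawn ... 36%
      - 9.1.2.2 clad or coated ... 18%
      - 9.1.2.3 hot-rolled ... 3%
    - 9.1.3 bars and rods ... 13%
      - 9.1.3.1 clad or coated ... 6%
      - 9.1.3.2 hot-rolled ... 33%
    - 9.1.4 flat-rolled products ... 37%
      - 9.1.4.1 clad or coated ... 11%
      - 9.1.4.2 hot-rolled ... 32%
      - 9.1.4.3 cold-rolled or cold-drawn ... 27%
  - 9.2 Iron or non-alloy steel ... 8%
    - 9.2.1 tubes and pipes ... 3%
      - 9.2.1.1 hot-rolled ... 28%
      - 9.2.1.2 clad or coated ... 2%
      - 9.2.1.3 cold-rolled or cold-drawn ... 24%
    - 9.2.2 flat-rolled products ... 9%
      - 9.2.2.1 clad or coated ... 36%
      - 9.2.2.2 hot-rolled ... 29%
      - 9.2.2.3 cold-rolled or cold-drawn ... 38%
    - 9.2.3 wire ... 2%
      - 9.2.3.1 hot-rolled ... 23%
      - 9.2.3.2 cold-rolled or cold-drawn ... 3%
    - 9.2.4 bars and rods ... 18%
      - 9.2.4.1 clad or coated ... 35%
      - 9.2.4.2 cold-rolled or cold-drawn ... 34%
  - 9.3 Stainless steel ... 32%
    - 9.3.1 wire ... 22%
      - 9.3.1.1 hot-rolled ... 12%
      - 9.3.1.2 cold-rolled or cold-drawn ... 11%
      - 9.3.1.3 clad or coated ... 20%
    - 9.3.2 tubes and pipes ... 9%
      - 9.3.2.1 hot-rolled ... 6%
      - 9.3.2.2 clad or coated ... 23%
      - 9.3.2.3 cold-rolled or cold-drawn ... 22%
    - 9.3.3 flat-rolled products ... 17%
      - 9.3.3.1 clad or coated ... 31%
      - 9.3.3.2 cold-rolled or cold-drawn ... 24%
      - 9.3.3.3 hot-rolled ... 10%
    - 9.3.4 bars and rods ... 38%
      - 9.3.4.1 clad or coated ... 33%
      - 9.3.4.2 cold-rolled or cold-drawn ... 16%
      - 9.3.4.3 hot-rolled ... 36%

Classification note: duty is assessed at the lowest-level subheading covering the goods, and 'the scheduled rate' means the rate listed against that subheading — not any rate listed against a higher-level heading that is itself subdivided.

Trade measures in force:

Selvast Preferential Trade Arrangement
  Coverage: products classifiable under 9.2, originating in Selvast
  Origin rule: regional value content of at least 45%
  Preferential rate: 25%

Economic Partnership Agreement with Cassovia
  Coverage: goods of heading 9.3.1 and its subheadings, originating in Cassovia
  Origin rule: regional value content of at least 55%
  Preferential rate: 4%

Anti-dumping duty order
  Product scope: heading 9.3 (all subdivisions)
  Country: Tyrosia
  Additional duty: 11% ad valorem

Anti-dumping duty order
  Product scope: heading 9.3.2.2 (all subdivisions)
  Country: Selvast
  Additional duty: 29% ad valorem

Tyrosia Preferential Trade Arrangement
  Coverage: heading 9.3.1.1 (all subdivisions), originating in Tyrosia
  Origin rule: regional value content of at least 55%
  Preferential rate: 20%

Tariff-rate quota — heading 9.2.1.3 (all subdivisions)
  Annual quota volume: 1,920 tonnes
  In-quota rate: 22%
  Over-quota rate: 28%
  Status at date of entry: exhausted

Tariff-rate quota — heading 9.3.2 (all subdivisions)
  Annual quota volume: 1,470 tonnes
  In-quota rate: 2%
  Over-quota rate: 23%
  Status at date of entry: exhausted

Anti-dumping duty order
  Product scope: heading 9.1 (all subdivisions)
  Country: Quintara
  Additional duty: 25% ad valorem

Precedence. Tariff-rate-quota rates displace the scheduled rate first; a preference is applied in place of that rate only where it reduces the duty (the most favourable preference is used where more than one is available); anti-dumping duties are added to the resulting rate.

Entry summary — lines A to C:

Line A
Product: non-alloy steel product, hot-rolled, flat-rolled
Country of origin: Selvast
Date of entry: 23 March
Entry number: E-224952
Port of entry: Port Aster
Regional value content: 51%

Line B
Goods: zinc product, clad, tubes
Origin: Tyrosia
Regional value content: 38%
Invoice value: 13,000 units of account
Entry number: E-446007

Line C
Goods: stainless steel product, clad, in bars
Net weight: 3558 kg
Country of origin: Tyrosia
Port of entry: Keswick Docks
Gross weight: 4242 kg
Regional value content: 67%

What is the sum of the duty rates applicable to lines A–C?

Line A: non-alloy steel → 9.2; flat-rolled → 9.2.2; hot-rolled → 9.2.2.2. Scheduled 29%. Selvast agreement on 9.2: RVC ≥ 45% → 25% available; preferential 25%. → 25%.
Line B: zinc → 9.1; tubes → 9.1.2; clad → 9.1.2.2. Scheduled 18%. Tyrosia agreement on 9.3.1.1: 9.1.2.2 not covered. → 18%.
Line C: stainless steel → 9.3; in bars → 9.3.4; clad → 9.3.4.1. Scheduled 33%. Tyrosia agreement on 9.3.1.1: 9.3.4.1 not covered; anti-dumping (Tyrosia, 9.3): +11%; total 33% + 11% = 44%. → 44%.
Sum: 25% + 18% + 44% = 87%.

87%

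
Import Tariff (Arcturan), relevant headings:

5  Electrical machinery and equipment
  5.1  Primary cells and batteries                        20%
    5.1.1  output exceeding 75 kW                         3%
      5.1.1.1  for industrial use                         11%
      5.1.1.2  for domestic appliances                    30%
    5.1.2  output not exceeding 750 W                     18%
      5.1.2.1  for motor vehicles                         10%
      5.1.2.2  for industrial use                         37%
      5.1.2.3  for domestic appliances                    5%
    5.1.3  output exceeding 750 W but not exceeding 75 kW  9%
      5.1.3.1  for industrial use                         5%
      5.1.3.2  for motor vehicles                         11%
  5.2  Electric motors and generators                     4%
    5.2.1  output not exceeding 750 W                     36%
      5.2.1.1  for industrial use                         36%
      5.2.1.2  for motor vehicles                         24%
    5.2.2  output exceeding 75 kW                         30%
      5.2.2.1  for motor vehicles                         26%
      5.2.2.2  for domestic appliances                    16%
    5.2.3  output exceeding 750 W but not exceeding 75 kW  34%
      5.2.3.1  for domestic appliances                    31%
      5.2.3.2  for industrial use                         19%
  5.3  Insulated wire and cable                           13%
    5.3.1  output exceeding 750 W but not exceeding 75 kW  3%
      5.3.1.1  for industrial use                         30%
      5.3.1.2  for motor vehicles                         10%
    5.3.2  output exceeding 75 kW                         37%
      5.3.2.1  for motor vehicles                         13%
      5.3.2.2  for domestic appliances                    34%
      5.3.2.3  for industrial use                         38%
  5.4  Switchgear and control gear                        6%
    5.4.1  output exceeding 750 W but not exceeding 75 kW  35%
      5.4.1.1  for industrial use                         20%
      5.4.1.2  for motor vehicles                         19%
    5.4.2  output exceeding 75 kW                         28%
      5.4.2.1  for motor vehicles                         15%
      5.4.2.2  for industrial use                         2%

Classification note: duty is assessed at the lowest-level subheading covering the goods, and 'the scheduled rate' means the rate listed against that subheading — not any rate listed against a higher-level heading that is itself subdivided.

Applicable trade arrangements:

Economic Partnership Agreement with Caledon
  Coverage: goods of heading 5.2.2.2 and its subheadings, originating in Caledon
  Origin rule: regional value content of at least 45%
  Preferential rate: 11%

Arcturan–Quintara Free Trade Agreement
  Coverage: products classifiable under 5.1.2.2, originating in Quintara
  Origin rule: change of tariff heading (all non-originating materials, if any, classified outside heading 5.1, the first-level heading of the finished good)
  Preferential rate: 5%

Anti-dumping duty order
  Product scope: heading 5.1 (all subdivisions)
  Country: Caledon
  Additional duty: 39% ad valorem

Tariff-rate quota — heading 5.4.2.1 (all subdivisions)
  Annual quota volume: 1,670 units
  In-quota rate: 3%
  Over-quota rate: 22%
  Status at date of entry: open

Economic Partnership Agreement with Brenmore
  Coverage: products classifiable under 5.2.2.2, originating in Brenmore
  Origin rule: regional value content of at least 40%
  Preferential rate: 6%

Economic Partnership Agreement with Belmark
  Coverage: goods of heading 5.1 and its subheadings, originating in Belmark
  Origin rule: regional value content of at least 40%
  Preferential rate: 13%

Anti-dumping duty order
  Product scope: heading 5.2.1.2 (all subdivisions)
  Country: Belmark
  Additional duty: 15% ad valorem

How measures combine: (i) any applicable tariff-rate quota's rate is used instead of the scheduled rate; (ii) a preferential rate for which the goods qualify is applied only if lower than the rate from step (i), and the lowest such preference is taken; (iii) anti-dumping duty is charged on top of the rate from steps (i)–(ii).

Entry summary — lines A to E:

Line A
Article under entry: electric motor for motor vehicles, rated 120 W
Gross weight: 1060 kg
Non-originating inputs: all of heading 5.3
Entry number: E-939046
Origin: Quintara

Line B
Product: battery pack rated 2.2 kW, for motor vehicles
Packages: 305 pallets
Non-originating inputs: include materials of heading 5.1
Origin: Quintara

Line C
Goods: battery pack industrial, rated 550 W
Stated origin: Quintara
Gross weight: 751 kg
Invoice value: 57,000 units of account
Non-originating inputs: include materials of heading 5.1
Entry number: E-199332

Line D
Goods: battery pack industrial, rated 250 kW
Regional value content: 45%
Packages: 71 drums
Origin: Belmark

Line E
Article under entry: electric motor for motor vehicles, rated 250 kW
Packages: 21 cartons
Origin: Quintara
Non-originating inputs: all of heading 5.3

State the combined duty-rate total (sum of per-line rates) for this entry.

Line A: electric motor → 5.2; rated 120 W → 5.2.1; for motor vehicles → 5.2.1.2. Scheduled 24%. Quintara agreement on 5.1.2.2: 5.2.1.2 not covered. → 24%.
Line B: battery pack → 5.1; rated 2.2 kW → 5.1.3; for motor vehicles → 5.1.3.2. Scheduled 11%. Quintara agreement on 5.1.2.2: 5.1.3.2 not covered. → 11%.
Line C: battery pack → 5.1; rated 550 W → 5.1.2; industrial → 5.1.2.2. Scheduled 37%. Quintara agreement on 5.1.2.2: CTH not met. → 37%.
Line D: battery pack → 5.1; rated 250 kW → 5.1.1; industrial → 5.1.1.1. Scheduled 11%. Belmark agreement on 5.1: RVC ≥ 40% → 13% available; preference 13% not lower than 11% → no reduction. → 11%.
Line E: electric motor → 5.2; rated 250 kW → 5.2.2; for motor vehicles → 5.2.2.1. Scheduled 26%. Quintara agreement on 5.1.2.2: 5.2.2.1 not covered. → 26%.
Sum: 24% + 11% + 37% + 11% + 26% = 109%.

109%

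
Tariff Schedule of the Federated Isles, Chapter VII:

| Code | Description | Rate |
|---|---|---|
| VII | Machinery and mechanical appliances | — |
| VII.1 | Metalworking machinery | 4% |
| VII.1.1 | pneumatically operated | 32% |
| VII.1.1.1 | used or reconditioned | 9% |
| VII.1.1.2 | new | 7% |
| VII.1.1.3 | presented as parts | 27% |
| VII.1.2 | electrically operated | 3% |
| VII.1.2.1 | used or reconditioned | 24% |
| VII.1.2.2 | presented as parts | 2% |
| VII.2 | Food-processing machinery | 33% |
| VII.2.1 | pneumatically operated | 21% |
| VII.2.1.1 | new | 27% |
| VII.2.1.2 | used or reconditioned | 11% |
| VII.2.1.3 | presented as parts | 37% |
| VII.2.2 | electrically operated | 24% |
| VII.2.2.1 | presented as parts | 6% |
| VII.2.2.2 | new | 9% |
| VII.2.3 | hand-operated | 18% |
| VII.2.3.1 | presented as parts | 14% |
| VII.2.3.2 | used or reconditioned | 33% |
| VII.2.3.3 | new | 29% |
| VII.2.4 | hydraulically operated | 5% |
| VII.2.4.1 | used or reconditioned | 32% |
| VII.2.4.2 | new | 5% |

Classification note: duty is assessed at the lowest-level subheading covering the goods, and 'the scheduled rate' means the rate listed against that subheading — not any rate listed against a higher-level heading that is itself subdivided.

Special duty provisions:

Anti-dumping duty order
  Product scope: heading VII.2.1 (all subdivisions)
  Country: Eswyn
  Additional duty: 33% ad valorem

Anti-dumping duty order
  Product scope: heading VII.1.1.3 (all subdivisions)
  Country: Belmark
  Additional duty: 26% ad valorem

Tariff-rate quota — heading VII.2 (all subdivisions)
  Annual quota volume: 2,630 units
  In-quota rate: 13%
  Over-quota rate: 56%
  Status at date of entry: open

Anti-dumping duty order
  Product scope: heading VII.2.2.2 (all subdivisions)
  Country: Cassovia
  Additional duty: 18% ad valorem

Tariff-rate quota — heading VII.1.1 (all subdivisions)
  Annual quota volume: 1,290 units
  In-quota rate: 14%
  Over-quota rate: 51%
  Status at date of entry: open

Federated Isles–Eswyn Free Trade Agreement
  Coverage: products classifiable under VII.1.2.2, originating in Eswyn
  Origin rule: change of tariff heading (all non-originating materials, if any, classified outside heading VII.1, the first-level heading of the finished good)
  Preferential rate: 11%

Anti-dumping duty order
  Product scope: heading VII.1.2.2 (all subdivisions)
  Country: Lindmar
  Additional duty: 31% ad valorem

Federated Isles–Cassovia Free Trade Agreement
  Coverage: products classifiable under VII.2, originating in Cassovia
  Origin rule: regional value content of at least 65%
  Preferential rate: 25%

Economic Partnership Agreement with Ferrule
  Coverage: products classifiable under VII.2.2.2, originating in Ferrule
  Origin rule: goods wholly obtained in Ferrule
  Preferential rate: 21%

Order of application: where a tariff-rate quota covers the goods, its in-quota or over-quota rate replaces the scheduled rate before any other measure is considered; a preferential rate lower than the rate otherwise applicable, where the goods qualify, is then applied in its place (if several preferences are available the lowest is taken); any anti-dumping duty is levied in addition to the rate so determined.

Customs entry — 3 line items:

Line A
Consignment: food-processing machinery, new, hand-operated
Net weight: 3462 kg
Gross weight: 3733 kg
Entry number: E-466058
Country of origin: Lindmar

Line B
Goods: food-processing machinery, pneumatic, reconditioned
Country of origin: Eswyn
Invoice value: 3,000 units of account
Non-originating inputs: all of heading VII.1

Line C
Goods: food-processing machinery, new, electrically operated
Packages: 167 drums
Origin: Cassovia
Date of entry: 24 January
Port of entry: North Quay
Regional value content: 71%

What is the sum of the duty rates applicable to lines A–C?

90%

Line A: food-processing → VII.2; hand-operated → VII.2.3; new → VII.2.3.3. Scheduled 29%. quota on VII.2 open → in-quota 13%. → 13%.
Line B: food-processing → VII.2; pneumatic → VII.2.1; reconditioned → VII.2.1.2. Scheduled 11%. quota on VII.2 open → in-quota 13%; Eswyn agreement on VII.1.2.2: VII.2.1.2 not covered; anti-dumping (Eswyn, VII.2.1): +33%; total 13% + 33% = 46%. → 46%.
Line C: food-processing → VII.2; electrically operated → VII.2.2; new → VII.2.2.2. Scheduled 9%. quota on VII.2 open → in-quota 13%; Cassovia agreement on VII.2: RVC ≥ 65% → 25% available; preference 25% not lower than 13% → no reduction; anti-dumping (Cassovia, VII.2.2.2): +18%; total 13% + 18% = 31%. → 31%.
Sum: 13% + 46% + 31% = 90%.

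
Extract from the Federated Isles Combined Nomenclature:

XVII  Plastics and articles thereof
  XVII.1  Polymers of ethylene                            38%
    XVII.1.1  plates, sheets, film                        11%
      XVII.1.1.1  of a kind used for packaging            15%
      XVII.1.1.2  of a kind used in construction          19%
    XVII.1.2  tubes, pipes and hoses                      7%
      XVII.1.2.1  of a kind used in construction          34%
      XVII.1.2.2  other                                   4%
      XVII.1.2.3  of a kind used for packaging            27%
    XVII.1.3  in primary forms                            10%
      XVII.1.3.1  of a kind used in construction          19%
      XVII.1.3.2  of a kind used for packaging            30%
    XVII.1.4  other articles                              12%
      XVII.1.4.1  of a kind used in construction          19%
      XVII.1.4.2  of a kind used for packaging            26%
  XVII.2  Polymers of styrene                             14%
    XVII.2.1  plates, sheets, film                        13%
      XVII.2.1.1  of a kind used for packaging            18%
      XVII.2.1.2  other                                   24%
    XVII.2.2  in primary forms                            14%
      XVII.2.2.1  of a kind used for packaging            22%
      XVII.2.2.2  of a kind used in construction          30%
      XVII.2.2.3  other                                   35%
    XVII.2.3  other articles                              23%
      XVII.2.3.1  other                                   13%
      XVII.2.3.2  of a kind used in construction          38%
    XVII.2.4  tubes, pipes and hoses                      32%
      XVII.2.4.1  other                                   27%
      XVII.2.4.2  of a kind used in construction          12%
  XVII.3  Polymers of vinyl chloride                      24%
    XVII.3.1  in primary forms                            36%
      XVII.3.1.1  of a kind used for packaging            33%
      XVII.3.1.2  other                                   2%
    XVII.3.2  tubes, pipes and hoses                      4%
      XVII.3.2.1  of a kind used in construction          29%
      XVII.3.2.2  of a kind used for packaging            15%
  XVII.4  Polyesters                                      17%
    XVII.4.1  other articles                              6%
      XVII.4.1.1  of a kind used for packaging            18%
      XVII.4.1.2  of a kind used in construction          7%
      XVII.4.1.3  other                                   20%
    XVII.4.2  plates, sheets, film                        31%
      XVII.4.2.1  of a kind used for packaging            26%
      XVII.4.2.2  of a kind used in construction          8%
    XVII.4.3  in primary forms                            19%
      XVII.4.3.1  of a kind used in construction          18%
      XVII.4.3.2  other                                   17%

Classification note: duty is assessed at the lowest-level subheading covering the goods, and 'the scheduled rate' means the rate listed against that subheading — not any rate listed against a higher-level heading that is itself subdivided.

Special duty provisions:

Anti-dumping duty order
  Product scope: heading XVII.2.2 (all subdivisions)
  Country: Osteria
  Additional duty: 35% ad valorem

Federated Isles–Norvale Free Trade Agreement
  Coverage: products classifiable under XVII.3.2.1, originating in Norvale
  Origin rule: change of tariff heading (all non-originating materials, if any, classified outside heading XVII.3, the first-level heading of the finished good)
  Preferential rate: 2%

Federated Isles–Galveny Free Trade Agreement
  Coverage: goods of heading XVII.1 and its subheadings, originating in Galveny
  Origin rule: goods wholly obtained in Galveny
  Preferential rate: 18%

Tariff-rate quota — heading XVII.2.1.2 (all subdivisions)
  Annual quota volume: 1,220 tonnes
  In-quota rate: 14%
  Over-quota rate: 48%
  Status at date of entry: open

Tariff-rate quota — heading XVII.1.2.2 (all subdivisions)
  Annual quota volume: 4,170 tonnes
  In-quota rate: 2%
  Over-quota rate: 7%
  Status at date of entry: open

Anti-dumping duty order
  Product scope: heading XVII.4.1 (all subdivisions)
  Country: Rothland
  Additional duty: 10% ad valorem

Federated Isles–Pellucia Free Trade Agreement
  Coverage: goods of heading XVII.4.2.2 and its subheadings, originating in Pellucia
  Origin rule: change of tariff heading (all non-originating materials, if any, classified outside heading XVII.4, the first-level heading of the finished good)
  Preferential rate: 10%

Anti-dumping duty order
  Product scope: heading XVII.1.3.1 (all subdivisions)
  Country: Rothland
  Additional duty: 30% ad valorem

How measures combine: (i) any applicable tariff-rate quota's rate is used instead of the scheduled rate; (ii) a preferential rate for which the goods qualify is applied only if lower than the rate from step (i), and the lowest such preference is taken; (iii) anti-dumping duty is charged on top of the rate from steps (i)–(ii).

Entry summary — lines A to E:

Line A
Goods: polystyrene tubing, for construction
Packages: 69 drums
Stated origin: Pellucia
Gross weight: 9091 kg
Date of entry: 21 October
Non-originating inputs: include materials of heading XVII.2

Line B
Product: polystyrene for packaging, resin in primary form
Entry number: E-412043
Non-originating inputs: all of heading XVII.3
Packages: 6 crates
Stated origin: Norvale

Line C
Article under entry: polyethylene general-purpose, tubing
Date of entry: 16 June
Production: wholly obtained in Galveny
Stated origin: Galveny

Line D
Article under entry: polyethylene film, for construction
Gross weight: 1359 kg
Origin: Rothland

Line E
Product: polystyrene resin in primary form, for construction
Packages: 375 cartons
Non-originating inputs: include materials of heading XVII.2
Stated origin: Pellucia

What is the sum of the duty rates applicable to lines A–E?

85%

Line A: polystyrene → XVII.2; tubing → XVII.2.4; for construction → XVII.2.4.2. Scheduled 12%. Pellucia agreement on XVII.4.2.2: XVII.2.4.2 not covered. → 12%.
Line B: polystyrene → XVII.2; resin in primary form → XVII.2.2; for packaging → XVII.2.2.1. Scheduled 22%. Norvale agreement on XVII.3.2.1: XVII.2.2.1 not covered. → 22%.
Line C: polyethylene → XVII.1; tubing → XVII.1.2; general-purpose → XVII.1.2.2. Scheduled 4%. quota on XVII.1.2.2 open → in-quota 2%; Galveny agreement on XVII.1: wholly obtained → 18% available; preference 18% not lower than 2% → no reduction. → 2%.
Line D: polyethylene → XVII.1; film → XVII.1.1; for construction → XVII.1.1.2. Scheduled 19%. No special measure applies. → 19%.
Line E: polystyrene → XVII.2; resin in primary form → XVII.2.2; for construction → XVII.2.2.2. Scheduled 30%. Pellucia agreement on XVII.4.2.2: XVII.2.2.2 not covered. → 30%.
Sum: 12% + 22% + 2% + 19% + 30% = 85%.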